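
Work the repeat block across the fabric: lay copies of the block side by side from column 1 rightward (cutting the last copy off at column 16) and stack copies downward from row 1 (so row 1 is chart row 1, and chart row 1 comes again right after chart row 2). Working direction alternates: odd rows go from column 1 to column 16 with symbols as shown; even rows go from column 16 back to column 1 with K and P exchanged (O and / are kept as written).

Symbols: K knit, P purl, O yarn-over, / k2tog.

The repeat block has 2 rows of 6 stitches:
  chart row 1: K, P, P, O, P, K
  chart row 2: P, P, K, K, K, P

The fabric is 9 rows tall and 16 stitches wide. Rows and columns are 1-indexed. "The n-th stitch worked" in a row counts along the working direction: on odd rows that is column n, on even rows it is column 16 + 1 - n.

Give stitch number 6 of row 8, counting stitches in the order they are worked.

== STITCH ==
P

Derivation:
Row 8: (8-1) mod 2 = 1, so use chart row 2. Even row -> WS.
Chart row 2 tiled across columns 1-16: P P K K K P P P K K K P P P K K
WS: work from column 16 back to column 1 (reverse the tiled row), swapping K<->P (O and / unchanged).
Row 8 as worked: P P K K K P P P K K K P P P K K
Counting 6 along the worked row gives P.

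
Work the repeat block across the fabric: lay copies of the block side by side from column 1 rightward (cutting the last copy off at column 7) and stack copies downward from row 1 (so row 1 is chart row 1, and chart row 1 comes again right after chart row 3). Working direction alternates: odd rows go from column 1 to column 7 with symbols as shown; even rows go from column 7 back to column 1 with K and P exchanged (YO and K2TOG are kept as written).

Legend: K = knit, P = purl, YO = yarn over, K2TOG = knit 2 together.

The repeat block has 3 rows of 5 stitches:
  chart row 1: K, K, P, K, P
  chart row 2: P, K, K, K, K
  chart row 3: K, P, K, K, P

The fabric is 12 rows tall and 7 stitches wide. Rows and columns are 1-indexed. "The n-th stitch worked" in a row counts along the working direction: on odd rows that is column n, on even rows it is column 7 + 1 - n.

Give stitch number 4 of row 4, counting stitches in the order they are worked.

Row 4: (4-1) mod 3 = 0, so use chart row 1. Even row -> WS.
Chart row 1 tiled across columns 1-7: K K P K P K K
Wrong side: read the tiled row from column 7 down to 1 and exchange K with P (leave YO, K2TOG).
Row 4 as worked: P P K P K P P
The 4th stitch worked is P.

Stitch:
P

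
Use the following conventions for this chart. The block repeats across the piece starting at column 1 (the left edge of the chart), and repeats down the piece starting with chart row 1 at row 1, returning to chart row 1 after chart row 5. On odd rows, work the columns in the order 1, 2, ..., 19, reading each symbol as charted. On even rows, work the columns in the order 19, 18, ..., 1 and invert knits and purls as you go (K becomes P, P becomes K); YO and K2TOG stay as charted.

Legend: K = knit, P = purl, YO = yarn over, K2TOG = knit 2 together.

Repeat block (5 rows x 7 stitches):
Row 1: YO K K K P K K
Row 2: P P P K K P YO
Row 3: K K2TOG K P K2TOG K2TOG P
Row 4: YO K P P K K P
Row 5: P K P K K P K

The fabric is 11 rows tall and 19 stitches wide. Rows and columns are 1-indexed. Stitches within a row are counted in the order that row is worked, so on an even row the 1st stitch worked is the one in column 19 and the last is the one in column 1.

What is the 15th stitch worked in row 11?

== STITCH ==
YO

Derivation:
Row 11: (11-1) mod 5 = 0, so use chart row 1. Odd row -> RS.
Chart row 1 tiled across columns 1-19: YO K K K P K K YO K K K P K K YO K K K P
RS: work column 1 to column 19, symbols as charted — the tiled row is the row as worked.
Counting 15 along the worked row gives YO.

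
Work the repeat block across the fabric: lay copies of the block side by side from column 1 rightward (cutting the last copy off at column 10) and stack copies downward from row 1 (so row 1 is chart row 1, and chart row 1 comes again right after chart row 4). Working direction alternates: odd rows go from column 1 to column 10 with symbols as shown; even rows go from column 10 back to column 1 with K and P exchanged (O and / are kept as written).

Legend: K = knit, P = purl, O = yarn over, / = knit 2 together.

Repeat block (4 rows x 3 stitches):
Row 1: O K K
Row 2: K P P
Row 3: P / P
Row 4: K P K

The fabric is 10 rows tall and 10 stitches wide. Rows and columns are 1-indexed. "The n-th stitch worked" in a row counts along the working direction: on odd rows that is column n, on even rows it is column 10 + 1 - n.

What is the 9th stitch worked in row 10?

Stitch:
K

Derivation:
Row 10 uses chart row ((10-1) mod 4)+1 = 2. Row 10 is even, so WS.
Chart row 2 tiled across columns 1-10: K P P K P P K P P K
WS row: flip the tiled sequence (start at column 10) and apply K<->P; O and / stay.
Row 10 as worked: P K K P K K P K K P
The 9th stitch worked is K.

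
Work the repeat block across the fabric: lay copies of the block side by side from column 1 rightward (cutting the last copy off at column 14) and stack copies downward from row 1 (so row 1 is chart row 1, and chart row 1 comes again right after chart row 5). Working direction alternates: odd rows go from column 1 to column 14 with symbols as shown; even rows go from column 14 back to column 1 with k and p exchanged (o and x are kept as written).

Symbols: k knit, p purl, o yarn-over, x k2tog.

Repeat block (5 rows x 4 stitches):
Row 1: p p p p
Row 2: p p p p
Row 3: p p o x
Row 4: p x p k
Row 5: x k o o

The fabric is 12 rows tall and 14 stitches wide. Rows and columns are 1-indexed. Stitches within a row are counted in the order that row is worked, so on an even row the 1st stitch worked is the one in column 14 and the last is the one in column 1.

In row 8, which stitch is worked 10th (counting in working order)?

Stitch:
k

Derivation:
Row 8 uses chart row ((8-1) mod 5)+1 = 3. Row 8 is even, so WS.
Chart row 3 tiled across columns 1-14: p p o x p p o x p p o x p p
WS: work from column 14 back to column 1 (reverse the tiled row), swapping k<->p (o and x unchanged).
Row 8 as worked: k k x o k k x o k k x o k k
Counting 10 along the worked row gives k.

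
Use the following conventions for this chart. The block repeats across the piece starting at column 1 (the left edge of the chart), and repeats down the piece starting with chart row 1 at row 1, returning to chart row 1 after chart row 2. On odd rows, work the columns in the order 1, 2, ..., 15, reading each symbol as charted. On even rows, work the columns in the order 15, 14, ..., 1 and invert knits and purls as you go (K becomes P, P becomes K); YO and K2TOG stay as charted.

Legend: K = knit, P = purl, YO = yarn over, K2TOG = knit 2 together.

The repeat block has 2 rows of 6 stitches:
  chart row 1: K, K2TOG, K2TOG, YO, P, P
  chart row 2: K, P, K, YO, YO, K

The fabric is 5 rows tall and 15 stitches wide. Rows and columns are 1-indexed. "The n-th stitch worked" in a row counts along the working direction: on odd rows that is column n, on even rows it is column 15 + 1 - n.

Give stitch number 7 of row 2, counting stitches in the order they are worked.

== STITCH ==
P

Derivation:
Row 2: (2-1) mod 2 = 1, so use chart row 2. Even row -> WS.
Chart row 2 tiled across columns 1-15: K P K YO YO K K P K YO YO K K P K
WS row: flip the tiled sequence (start at column 15) and apply K<->P; YO and K2TOG stay.
Row 2 as worked: P K P P YO YO P K P P YO YO P K P
Counting 7 along the worked row gives P.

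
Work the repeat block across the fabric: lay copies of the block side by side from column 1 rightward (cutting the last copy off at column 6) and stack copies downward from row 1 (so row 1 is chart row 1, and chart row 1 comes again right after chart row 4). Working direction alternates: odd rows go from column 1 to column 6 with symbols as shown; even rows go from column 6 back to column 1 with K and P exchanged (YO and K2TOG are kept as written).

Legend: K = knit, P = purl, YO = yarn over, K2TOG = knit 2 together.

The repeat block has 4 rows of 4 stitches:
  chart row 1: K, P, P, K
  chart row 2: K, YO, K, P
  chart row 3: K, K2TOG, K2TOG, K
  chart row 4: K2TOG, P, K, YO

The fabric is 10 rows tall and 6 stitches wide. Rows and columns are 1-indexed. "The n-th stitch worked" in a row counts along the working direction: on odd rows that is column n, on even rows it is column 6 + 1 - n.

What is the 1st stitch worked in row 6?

Result:
YO

Derivation:
Row 6 uses chart row ((6-1) mod 4)+1 = 2. Row 6 is even, so WS.
Chart row 2 tiled across columns 1-6: K YO K P K YO
WS: work from column 6 back to column 1 (reverse the tiled row), swapping K<->P (YO and K2TOG unchanged).
Row 6 as worked: YO P K P YO P
The 1st stitch worked is YO.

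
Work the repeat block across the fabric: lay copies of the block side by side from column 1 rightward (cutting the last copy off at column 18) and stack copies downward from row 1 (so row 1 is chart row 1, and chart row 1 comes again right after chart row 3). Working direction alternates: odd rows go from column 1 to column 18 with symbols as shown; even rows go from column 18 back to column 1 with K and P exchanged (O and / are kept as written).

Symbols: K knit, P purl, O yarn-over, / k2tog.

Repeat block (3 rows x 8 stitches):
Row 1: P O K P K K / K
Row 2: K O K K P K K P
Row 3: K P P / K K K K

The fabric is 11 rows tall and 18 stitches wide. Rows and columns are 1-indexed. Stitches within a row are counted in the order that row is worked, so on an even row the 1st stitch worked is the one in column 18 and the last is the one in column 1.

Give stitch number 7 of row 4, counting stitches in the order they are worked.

Stitch:
K

Derivation:
Row 4 uses chart row ((4-1) mod 3)+1 = 1. Row 4 is even, so WS.
Chart row 1 tiled across columns 1-18: P O K P K K / K P O K P K K / K P O
WS row: flip the tiled sequence (start at column 18) and apply K<->P; O and / stay.
Row 4 as worked: O K P / P P K P O K P / P P K P O K
The 7th stitch worked is K.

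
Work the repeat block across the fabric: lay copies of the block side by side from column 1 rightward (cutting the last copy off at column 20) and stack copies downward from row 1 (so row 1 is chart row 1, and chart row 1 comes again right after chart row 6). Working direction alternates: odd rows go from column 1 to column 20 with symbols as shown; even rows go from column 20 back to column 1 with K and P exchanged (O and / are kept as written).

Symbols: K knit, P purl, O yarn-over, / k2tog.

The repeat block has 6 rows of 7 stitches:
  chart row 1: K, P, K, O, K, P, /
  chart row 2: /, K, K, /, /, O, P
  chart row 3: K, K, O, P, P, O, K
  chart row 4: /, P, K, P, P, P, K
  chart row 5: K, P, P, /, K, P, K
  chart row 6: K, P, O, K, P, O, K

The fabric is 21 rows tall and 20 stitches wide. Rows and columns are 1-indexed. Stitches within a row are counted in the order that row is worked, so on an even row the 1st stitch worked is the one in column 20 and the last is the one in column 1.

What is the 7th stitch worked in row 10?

Result:
P

Derivation:
For row 10: chart row = ((10-1) mod 6) + 1 = 4; this is a WS (even) row.
Chart row 4 tiled across columns 1-20: / P K P P P K / P K P P P K / P K P P P
Wrong side: read the tiled row from column 20 down to 1 and exchange K with P (leave O, /).
Row 10 as worked: K K K P K / P K K K P K / P K K K P K /
The 7th stitch worked is P.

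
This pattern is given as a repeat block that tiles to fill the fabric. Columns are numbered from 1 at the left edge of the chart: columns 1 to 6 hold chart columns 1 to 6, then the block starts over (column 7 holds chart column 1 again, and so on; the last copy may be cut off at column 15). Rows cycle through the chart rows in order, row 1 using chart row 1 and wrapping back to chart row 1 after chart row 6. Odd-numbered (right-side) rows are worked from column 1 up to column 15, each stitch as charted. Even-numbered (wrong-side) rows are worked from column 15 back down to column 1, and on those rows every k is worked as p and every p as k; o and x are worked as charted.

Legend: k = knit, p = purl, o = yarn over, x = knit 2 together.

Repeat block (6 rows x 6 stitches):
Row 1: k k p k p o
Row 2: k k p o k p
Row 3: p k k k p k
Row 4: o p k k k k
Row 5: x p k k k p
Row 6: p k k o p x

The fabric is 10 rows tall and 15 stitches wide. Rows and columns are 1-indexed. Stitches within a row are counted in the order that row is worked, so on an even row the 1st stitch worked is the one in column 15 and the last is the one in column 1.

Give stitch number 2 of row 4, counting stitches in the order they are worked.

Result:
k

Derivation:
Row 4 uses chart row ((4-1) mod 6)+1 = 4. Row 4 is even, so WS.
Chart row 4 tiled across columns 1-15: o p k k k k o p k k k k o p k
Wrong side: read the tiled row from column 15 down to 1 and exchange k with p (leave o, x).
Row 4 as worked: p k o p p p p k o p p p p k o
The 2nd stitch worked is k.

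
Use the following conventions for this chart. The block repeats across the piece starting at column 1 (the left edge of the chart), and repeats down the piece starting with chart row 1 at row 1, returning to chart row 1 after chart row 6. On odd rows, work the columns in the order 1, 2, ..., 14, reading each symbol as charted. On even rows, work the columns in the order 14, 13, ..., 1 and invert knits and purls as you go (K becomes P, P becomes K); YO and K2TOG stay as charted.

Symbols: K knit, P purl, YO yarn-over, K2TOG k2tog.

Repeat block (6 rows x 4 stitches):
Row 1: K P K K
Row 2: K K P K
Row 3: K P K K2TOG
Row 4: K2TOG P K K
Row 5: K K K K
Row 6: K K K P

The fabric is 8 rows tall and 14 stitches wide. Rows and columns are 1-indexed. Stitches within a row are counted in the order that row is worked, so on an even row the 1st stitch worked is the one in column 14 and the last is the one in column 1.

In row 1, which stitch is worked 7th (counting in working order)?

Stitch:
K

Derivation:
Row 1: (1-1) mod 6 = 0, so use chart row 1. Odd row -> RS.
Chart row 1 tiled across columns 1-14: K P K K K P K K K P K K K P
Right side: take the tiled row as-is (worked left to right from column 1).
Counting 7 along the worked row gives K.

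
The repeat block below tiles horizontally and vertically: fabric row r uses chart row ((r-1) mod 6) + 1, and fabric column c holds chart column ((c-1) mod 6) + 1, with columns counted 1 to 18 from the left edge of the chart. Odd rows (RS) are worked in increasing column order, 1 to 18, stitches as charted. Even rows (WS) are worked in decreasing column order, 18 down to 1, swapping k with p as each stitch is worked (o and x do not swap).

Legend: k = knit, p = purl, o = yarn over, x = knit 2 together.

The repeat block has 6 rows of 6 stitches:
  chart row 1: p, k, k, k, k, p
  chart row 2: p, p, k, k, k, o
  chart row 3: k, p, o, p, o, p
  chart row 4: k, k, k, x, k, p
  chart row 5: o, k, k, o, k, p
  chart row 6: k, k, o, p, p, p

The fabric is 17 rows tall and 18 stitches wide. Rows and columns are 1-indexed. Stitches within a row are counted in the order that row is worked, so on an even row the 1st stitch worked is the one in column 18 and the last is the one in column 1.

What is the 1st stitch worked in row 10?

Result:
k

Derivation:
Row 10 uses chart row ((10-1) mod 6)+1 = 4. Row 10 is even, so WS.
Chart row 4 tiled across columns 1-18: k k k x k p k k k x k p k k k x k p
Wrong side: read the tiled row from column 18 down to 1 and exchange k with p (leave o, x).
Row 10 as worked: k p x p p p k p x p p p k p x p p p
The 1st stitch worked is k.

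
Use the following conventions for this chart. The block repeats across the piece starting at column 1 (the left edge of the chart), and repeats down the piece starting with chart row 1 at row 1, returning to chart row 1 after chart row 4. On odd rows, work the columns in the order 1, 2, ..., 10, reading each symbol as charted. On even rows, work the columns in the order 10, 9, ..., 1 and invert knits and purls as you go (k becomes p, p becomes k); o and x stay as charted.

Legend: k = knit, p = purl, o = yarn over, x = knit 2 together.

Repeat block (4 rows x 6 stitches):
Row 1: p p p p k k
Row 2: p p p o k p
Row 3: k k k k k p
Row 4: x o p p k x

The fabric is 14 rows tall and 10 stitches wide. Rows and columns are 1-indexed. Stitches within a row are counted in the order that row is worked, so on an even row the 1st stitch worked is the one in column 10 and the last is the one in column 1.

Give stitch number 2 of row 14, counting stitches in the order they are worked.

== STITCH ==
k

Derivation:
Row 14: (14-1) mod 4 = 1, so use chart row 2. Even row -> WS.
Chart row 2 tiled across columns 1-10: p p p o k p p p p o
WS row: flip the tiled sequence (start at column 10) and apply k<->p; o and x stay.
Row 14 as worked: o k k k k p o k k k
Counting 2 along the worked row gives k.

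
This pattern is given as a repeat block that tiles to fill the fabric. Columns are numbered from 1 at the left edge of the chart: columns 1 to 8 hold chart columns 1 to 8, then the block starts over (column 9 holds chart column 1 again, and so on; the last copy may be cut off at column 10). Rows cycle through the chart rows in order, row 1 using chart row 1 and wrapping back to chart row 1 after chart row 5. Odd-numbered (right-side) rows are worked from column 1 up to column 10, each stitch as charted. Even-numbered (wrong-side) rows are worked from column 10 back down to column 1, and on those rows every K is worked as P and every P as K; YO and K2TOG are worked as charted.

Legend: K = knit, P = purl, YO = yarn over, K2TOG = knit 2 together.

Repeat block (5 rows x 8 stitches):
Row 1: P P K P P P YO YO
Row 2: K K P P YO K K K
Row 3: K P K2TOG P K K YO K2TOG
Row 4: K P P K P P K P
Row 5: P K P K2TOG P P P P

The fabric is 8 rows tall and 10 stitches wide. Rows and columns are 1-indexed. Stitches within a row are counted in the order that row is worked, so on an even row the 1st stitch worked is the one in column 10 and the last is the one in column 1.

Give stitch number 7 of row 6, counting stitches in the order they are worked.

Result:
K

Derivation:
For row 6: chart row = ((6-1) mod 5) + 1 = 1; this is a WS (even) row.
Chart row 1 tiled across columns 1-10: P P K P P P YO YO P P
WS: work from column 10 back to column 1 (reverse the tiled row), swapping K<->P (YO and K2TOG unchanged).
Row 6 as worked: K K YO YO K K K P K K
The 7th stitch worked is K.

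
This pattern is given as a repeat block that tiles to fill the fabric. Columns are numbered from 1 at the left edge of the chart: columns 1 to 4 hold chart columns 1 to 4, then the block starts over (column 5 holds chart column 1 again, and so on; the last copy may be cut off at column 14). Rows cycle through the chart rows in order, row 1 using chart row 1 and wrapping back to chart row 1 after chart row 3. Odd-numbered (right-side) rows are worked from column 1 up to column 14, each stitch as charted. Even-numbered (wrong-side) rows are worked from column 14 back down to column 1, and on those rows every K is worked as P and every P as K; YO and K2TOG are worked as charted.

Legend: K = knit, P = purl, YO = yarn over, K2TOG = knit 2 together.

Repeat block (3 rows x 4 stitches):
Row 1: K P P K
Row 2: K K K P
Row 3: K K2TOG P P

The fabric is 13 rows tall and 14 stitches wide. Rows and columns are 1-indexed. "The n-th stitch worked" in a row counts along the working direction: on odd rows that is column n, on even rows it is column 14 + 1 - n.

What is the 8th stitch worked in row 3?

Stitch:
P

Derivation:
Row 3 uses chart row ((3-1) mod 3)+1 = 3. Row 3 is odd, so RS.
Chart row 3 tiled across columns 1-14: K K2TOG P P K K2TOG P P K K2TOG P P K K2TOG
RS row: no reversal, no swap; stitch n worked = column n.
The 8th stitch worked is P.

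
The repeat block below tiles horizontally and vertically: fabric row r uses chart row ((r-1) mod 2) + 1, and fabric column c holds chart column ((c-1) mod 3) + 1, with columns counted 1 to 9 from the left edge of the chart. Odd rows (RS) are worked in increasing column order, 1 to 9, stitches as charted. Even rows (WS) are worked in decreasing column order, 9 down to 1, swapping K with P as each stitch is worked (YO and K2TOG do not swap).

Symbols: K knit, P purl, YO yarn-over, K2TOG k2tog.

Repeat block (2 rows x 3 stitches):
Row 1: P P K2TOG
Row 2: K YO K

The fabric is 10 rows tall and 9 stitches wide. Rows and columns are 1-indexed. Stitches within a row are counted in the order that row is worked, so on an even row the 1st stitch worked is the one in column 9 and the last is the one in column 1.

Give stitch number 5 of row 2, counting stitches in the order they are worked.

Result:
YO

Derivation:
Row 2 uses chart row ((2-1) mod 2)+1 = 2. Row 2 is even, so WS.
Chart row 2 tiled across columns 1-9: K YO K K YO K K YO K
Wrong side: read the tiled row from column 9 down to 1 and exchange K with P (leave YO, K2TOG).
Row 2 as worked: P YO P P YO P P YO P
Stitch 5 in working order -> YO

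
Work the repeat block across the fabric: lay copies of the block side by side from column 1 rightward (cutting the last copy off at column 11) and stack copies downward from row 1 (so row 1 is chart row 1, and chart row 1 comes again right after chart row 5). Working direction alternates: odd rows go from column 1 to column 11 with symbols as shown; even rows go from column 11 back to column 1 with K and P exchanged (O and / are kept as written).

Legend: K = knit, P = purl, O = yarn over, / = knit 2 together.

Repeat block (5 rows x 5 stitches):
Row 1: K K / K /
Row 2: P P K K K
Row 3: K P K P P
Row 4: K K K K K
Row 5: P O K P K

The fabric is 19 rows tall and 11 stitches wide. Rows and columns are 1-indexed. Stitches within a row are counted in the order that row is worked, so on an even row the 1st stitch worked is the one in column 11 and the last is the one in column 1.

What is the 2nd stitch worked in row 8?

Stitch:
K

Derivation:
For row 8: chart row = ((8-1) mod 5) + 1 = 3; this is a WS (even) row.
Chart row 3 tiled across columns 1-11: K P K P P K P K P P K
WS: work from column 11 back to column 1 (reverse the tiled row), swapping K<->P (O and / unchanged).
Row 8 as worked: P K K P K P K K P K P
The 2nd stitch worked is K.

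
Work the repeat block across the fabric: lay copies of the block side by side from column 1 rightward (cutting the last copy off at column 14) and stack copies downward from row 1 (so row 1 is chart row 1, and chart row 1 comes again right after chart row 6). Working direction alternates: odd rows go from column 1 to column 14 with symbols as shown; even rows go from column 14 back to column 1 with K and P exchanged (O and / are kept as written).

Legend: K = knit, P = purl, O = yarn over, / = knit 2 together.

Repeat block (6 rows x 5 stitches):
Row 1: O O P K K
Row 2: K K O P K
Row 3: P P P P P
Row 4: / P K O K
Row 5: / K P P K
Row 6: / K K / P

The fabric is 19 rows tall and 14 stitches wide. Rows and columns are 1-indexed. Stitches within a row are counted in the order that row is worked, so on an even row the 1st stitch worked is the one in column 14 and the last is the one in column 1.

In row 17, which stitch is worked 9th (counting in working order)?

Stitch:
P

Derivation:
Row 17: (17-1) mod 6 = 4, so use chart row 5. Odd row -> RS.
Chart row 5 tiled across columns 1-14: / K P P K / K P P K / K P P
RS: work column 1 to column 14, symbols as charted — the tiled row is the row as worked.
Counting 9 along the worked row gives P.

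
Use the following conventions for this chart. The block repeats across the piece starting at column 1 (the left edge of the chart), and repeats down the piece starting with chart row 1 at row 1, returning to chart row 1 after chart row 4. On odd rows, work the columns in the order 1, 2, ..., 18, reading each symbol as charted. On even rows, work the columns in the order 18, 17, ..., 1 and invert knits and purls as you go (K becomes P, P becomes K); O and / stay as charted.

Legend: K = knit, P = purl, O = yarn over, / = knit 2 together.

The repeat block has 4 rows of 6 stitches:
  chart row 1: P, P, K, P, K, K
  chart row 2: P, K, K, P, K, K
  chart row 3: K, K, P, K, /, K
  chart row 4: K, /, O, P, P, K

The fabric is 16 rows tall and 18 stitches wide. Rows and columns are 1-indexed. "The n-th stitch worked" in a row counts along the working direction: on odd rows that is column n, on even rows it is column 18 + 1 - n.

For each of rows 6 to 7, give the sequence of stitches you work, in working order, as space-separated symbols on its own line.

== ROWS AS WORKED ==
P P K P P K P P K P P K P P K P P K
K K P K / K K K P K / K K K P K / K

Derivation:
Row 6: chart row 2, WS - tiled (columns 1-18): P K K P K K P K K P K K P K K P K K; work from column 18 back to 1 with K<->P swapped.
Row 7: chart row 3, RS - tile across columns 1-18 and work as-is.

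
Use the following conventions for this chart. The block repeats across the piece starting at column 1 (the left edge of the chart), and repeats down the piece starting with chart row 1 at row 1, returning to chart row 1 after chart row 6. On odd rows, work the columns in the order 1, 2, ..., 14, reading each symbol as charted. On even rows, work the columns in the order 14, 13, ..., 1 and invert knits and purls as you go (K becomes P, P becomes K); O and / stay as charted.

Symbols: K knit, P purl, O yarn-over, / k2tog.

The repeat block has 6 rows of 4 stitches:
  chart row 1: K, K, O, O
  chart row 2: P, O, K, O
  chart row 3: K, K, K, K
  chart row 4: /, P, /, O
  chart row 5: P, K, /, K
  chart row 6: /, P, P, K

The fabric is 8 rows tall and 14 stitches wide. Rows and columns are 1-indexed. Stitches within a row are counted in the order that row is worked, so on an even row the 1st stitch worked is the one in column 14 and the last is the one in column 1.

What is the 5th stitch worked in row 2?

Stitch:
O

Derivation:
Row 2 uses chart row ((2-1) mod 6)+1 = 2. Row 2 is even, so WS.
Chart row 2 tiled across columns 1-14: P O K O P O K O P O K O P O
WS row: flip the tiled sequence (start at column 14) and apply K<->P; O and / stay.
Row 2 as worked: O K O P O K O P O K O P O K
Stitch 5 in working order -> O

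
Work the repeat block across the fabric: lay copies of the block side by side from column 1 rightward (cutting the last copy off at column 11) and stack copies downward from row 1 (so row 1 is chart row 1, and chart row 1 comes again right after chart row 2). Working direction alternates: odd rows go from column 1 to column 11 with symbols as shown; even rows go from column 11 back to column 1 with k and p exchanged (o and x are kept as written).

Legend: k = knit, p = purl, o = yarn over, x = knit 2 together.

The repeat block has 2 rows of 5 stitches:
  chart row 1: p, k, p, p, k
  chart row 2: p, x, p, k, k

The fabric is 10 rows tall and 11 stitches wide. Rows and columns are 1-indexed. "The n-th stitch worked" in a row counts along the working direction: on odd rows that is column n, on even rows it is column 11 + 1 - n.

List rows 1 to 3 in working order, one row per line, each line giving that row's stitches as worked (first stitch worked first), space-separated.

== ROWS AS WORKED ==
p k p p k p k p p k p
k p p k x k p p k x k
p k p p k p k p p k p

Derivation:
Row 1: chart row 1, RS - tile across columns 1-11 and work as-is.
Row 2: chart row 2, WS - tiled (columns 1-11): p x p k k p x p k k p; work from column 11 back to 1 with k<->p swapped.
Row 3: chart row 1, RS - tile across columns 1-11 and work as-is.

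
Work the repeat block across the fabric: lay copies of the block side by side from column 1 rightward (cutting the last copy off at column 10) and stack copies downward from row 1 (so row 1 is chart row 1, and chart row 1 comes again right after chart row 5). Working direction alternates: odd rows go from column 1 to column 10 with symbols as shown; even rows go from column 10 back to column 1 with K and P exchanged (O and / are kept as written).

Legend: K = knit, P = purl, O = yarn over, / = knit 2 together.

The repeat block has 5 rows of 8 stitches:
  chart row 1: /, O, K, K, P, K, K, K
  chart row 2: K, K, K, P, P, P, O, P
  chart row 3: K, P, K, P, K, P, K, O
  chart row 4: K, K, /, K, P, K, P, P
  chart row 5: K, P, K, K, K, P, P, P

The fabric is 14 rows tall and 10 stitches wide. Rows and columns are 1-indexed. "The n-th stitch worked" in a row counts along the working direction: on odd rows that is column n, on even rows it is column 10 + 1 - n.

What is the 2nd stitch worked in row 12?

Row 12: (12-1) mod 5 = 1, so use chart row 2. Even row -> WS.
Chart row 2 tiled across columns 1-10: K K K P P P O P K K
Wrong side: read the tiled row from column 10 down to 1 and exchange K with P (leave O, /).
Row 12 as worked: P P K O K K K P P P
Counting 2 along the worked row gives P.

Result:
P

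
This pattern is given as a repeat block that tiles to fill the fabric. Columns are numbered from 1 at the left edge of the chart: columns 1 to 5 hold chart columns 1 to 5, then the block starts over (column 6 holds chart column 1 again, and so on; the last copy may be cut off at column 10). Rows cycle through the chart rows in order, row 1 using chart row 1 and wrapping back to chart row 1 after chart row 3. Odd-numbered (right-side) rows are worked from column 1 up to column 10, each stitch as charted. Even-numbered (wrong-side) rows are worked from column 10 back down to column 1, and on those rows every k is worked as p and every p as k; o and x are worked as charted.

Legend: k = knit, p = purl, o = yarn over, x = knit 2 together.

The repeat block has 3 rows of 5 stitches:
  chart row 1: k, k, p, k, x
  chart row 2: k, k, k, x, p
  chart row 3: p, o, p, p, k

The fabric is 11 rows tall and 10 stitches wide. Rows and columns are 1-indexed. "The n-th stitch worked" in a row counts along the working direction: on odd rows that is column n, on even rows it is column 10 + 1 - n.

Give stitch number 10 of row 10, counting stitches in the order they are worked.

For row 10: chart row = ((10-1) mod 3) + 1 = 1; this is a WS (even) row.
Chart row 1 tiled across columns 1-10: k k p k x k k p k x
Wrong side: read the tiled row from column 10 down to 1 and exchange k with p (leave o, x).
Row 10 as worked: x p k p p x p k p p
Stitch 10 in working order -> p

Result:
p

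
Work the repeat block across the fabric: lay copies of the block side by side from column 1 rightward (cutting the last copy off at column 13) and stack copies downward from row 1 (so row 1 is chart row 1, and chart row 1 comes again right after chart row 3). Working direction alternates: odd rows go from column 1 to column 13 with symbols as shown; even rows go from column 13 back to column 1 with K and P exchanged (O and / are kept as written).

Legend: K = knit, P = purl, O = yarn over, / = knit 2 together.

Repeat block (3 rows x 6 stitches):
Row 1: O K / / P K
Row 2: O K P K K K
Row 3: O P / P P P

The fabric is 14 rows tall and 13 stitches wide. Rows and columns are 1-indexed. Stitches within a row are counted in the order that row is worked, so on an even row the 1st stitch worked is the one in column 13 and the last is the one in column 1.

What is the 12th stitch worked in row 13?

Row 13 uses chart row ((13-1) mod 3)+1 = 1. Row 13 is odd, so RS.
Chart row 1 tiled across columns 1-13: O K / / P K O K / / P K O
RS row: no reversal, no swap; stitch n worked = column n.
Stitch 12 in working order -> K

== STITCH ==
K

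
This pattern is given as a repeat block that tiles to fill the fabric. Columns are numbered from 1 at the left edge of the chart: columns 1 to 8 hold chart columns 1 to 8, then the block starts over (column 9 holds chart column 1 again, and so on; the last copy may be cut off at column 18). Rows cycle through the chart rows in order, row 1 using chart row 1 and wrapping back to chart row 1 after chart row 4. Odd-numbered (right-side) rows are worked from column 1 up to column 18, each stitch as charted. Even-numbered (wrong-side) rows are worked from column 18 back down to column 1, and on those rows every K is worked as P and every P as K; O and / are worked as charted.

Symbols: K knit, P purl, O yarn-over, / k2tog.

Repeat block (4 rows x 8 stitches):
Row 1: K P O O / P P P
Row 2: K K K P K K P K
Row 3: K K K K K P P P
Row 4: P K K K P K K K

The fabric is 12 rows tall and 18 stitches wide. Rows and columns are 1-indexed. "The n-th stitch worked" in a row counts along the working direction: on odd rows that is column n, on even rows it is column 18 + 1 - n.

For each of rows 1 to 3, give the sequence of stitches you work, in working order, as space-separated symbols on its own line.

Rows as worked:
K P O O / P P P K P O O / P P P K P
P P P K P P K P P P P K P P K P P P
K K K K K P P P K K K K K P P P K K

Derivation:
Row 1: chart row 1, RS - tile across columns 1-18 and work as-is.
Row 2: chart row 2, WS - tiled (columns 1-18): K K K P K K P K K K K P K K P K K K; work from column 18 back to 1 with K<->P swapped.
Row 3: chart row 3, RS - tile across columns 1-18 and work as-is.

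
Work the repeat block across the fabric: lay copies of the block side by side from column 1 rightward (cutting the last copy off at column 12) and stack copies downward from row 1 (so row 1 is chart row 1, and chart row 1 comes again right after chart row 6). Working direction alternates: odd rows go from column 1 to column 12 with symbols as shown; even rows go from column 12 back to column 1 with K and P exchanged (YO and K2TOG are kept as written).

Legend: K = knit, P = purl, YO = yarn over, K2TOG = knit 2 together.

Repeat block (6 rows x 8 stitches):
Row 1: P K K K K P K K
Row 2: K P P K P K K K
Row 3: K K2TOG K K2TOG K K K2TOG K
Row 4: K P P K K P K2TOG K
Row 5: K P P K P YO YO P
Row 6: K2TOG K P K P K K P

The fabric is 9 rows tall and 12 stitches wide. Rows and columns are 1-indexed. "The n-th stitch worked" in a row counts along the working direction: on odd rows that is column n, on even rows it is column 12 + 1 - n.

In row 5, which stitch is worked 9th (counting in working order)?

Stitch:
K

Derivation:
Row 5 uses chart row ((5-1) mod 6)+1 = 5. Row 5 is odd, so RS.
Chart row 5 tiled across columns 1-12: K P P K P YO YO P K P P K
Right side: take the tiled row as-is (worked left to right from column 1).
The 9th stitch worked is K.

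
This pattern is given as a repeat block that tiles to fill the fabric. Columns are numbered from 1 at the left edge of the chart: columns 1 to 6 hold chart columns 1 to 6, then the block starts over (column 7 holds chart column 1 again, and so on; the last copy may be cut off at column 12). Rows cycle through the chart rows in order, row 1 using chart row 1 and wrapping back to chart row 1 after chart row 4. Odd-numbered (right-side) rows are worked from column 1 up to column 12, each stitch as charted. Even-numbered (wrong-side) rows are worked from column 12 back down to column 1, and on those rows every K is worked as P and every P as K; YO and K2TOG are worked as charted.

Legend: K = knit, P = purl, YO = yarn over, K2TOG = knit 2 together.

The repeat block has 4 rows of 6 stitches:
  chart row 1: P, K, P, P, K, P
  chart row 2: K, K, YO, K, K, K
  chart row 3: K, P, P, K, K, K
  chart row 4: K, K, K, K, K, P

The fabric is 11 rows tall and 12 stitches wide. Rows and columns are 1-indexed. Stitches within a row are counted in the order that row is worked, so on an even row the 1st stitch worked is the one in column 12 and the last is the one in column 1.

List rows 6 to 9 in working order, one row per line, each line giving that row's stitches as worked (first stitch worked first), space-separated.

Row 6: chart row 2, WS - tiled (columns 1-12): K K YO K K K K K YO K K K; work from column 12 back to 1 with K<->P swapped.
Row 7: chart row 3, RS - tile across columns 1-12 and work as-is.
Row 8: chart row 4, WS - tiled (columns 1-12): K K K K K P K K K K K P; work from column 12 back to 1 with K<->P swapped.
Row 9: chart row 1, RS - tile across columns 1-12 and work as-is.

== ROWS AS WORKED ==
P P P YO P P P P P YO P P
K P P K K K K P P K K K
K P P P P P K P P P P P
P K P P K P P K P P K P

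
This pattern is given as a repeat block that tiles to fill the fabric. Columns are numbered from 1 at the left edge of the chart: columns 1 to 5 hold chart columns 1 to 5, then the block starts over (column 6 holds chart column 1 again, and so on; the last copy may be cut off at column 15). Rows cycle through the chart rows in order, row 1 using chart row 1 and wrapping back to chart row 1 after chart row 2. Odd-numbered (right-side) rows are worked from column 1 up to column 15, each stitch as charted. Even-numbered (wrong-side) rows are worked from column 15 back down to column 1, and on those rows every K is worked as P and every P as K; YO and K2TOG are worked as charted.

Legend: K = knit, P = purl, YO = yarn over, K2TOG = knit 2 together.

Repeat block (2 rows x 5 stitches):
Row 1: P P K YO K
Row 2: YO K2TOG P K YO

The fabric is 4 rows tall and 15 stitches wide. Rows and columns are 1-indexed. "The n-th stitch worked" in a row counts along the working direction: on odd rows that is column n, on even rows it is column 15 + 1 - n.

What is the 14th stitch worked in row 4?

Result:
K2TOG

Derivation:
Row 4: (4-1) mod 2 = 1, so use chart row 2. Even row -> WS.
Chart row 2 tiled across columns 1-15: YO K2TOG P K YO YO K2TOG P K YO YO K2TOG P K YO
Wrong side: read the tiled row from column 15 down to 1 and exchange K with P (leave YO, K2TOG).
Row 4 as worked: YO P K K2TOG YO YO P K K2TOG YO YO P K K2TOG YO
Stitch 14 in working order -> K2TOG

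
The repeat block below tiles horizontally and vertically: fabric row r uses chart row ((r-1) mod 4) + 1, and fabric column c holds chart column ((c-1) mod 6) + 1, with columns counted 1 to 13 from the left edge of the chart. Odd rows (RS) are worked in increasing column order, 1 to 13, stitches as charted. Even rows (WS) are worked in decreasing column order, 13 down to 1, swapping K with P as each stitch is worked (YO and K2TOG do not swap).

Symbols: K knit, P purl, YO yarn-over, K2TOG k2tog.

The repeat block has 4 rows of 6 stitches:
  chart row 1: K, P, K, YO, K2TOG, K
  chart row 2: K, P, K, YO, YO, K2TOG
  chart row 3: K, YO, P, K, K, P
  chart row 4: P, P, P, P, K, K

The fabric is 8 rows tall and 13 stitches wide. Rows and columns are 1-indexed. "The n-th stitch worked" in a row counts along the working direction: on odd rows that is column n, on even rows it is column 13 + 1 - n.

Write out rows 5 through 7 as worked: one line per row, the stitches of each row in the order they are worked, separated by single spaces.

Row 5: chart row 1, RS - tile across columns 1-13 and work as-is.
Row 6: chart row 2, WS - tiled (columns 1-13): K P K YO YO K2TOG K P K YO YO K2TOG K; work from column 13 back to 1 with K<->P swapped.
Row 7: chart row 3, RS - tile across columns 1-13 and work as-is.

== ROWS AS WORKED ==
K P K YO K2TOG K K P K YO K2TOG K K
P K2TOG YO YO P K P K2TOG YO YO P K P
K YO P K K P K YO P K K P K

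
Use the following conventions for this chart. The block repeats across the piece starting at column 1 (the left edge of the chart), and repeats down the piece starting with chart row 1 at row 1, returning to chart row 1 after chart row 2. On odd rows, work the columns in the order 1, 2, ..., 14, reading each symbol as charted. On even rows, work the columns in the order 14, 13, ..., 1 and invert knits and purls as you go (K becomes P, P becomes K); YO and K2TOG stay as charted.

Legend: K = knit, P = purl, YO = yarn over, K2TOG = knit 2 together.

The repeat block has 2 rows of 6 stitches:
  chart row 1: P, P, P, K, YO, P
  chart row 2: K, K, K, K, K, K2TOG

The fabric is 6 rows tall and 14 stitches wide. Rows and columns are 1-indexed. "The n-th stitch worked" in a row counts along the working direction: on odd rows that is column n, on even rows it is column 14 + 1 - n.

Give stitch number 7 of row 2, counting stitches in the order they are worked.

Row 2: (2-1) mod 2 = 1, so use chart row 2. Even row -> WS.
Chart row 2 tiled across columns 1-14: K K K K K K2TOG K K K K K K2TOG K K
WS: work from column 14 back to column 1 (reverse the tiled row), swapping K<->P (YO and K2TOG unchanged).
Row 2 as worked: P P K2TOG P P P P P K2TOG P P P P P
Stitch 7 in working order -> P

Stitch:
P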